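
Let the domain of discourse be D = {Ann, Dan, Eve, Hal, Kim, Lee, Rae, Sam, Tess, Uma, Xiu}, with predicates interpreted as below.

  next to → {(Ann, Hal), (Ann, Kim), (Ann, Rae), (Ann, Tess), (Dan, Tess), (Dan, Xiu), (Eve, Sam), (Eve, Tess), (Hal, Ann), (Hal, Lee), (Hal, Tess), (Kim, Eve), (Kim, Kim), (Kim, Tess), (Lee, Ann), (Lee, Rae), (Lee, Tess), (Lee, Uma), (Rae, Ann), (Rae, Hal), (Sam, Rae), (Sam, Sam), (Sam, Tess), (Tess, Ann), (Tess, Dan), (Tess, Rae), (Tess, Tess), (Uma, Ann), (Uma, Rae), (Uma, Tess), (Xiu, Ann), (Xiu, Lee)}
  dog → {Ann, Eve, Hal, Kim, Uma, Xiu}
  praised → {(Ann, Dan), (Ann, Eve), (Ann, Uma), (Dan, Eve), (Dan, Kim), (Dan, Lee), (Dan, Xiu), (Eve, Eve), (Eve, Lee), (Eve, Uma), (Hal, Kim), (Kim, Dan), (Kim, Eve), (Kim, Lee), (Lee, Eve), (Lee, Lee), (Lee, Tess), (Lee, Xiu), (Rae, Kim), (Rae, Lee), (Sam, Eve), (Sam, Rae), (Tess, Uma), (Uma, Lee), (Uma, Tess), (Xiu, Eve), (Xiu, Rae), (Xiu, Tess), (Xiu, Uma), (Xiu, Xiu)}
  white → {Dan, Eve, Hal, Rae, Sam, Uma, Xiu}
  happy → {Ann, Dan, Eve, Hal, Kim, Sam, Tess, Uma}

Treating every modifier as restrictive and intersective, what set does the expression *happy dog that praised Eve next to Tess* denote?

{Ann, Eve, Kim}

⟦that praised Eve⟧ = {x : ⟨x, Eve⟩ ∈ ⟦praised⟧} = {Ann, Dan, Eve, Kim, Lee, Sam, Xiu}
⟦next to Tess⟧ = {x : ⟨x, Tess⟩ ∈ ⟦next to⟧} = {Ann, Dan, Eve, Hal, Kim, Lee, Sam, Tess, Uma}
⟦dog⟧ = {Ann, Eve, Hal, Kim, Uma, Xiu}
… ∩ ⟦that praised Eve⟧ = {Ann, Eve, Hal, Kim, Uma, Xiu} ∩ {Ann, Dan, Eve, Kim, Lee, Sam, Xiu} = {Ann, Eve, Kim, Xiu}
… ∩ ⟦next to Tess⟧ = {Ann, Eve, Kim, Xiu} ∩ {Ann, Dan, Eve, Hal, Kim, Lee, Sam, Tess, Uma} = {Ann, Eve, Kim}
… ∩ ⟦happy⟧ = {Ann, Eve, Kim} ∩ {Ann, Dan, Eve, Hal, Kim, Sam, Tess, Uma} = {Ann, Eve, Kim}
So ⟦happy dog that praised Eve next to Tess⟧ = {Ann, Eve, Kim}.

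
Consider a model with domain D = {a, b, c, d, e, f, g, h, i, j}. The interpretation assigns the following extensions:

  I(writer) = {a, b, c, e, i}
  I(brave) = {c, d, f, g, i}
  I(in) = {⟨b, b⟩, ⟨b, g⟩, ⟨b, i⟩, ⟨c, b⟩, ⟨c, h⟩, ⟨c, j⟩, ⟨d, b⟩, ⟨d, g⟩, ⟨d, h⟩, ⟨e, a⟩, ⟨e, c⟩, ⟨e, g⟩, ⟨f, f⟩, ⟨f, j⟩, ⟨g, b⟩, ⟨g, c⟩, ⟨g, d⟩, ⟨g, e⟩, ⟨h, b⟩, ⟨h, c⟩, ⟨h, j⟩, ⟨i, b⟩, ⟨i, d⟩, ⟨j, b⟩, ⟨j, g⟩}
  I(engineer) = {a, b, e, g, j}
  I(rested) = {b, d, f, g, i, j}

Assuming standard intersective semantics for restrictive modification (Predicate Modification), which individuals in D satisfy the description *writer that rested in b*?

⟦that rested⟧ = ⟦rested⟧ = {b, d, f, g, i, j}
⟦in b⟧ = {x : ⟨x, b⟩ ∈ ⟦in⟧} = {b, c, d, g, h, i, j}
⟦writer⟧ = {a, b, c, e, i}
… ∩ ⟦that rested⟧ = {a, b, c, e, i} ∩ {b, d, f, g, i, j} = {b, i}
… ∩ ⟦in b⟧ = {b, i} ∩ {b, c, d, g, h, i, j} = {b, i}
So ⟦writer that rested in b⟧ = {b, i}.

{b, i}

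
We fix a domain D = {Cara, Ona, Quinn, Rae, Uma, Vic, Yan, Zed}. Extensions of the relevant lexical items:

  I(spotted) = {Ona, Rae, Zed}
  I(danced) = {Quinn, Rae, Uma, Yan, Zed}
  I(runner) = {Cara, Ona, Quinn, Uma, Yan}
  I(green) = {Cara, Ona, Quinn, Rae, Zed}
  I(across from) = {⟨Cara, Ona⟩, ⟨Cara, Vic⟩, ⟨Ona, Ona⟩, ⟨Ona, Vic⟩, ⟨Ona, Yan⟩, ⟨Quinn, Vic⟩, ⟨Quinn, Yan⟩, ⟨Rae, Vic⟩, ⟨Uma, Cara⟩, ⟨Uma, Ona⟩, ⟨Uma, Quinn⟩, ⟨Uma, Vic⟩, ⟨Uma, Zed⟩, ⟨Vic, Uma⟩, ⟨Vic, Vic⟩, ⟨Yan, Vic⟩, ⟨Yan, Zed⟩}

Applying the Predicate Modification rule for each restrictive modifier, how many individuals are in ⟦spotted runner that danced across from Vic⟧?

⟦that danced⟧ = ⟦danced⟧ = {Quinn, Rae, Uma, Yan, Zed}
⟦across from Vic⟧ = {x : ⟨x, Vic⟩ ∈ ⟦across from⟧} = {Cara, Ona, Quinn, Rae, Uma, Vic, Yan}
⟦runner⟧ = {Cara, Ona, Quinn, Uma, Yan}
… ∩ ⟦that danced⟧ = {Cara, Ona, Quinn, Uma, Yan} ∩ {Quinn, Rae, Uma, Yan, Zed} = {Quinn, Uma, Yan}
… ∩ ⟦across from Vic⟧ = {Quinn, Uma, Yan} ∩ {Cara, Ona, Quinn, Rae, Uma, Vic, Yan} = {Quinn, Uma, Yan}
… ∩ ⟦spotted⟧ = {Quinn, Uma, Yan} ∩ {Ona, Rae, Zed} = ∅
⟦spotted runner that danced across from Vic⟧ = ∅, so the cardinality is 0.

0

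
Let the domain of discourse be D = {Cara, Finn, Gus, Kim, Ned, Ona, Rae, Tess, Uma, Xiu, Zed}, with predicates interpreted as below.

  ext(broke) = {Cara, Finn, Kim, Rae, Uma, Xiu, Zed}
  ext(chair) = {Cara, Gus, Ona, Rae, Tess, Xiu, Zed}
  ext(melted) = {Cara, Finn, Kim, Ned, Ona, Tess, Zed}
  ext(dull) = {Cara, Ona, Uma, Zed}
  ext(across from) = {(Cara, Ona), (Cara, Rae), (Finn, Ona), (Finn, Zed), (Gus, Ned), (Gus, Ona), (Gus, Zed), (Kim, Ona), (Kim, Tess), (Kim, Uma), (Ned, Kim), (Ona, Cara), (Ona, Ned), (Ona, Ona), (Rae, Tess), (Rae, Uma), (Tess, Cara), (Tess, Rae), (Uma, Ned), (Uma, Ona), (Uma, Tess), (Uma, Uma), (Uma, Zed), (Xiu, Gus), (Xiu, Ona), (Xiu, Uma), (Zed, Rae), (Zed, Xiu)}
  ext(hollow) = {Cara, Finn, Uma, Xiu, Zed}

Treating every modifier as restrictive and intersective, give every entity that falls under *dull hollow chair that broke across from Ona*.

{Cara}

⟦that broke⟧ = ⟦broke⟧ = {Cara, Finn, Kim, Rae, Uma, Xiu, Zed}
⟦across from Ona⟧ = {x : ⟨x, Ona⟩ ∈ ⟦across from⟧} = {Cara, Finn, Gus, Kim, Ona, Uma, Xiu}
⟦chair⟧ = {Cara, Gus, Ona, Rae, Tess, Xiu, Zed}
… ∩ ⟦that broke⟧ = {Cara, Gus, Ona, Rae, Tess, Xiu, Zed} ∩ {Cara, Finn, Kim, Rae, Uma, Xiu, Zed} = {Cara, Rae, Xiu, Zed}
… ∩ ⟦across from Ona⟧ = {Cara, Rae, Xiu, Zed} ∩ {Cara, Finn, Gus, Kim, Ona, Uma, Xiu} = {Cara, Xiu}
… ∩ ⟦dull⟧ = {Cara, Xiu} ∩ {Cara, Ona, Uma, Zed} = {Cara}
… ∩ ⟦hollow⟧ = {Cara} ∩ {Cara, Finn, Uma, Xiu, Zed} = {Cara}
So ⟦dull hollow chair that broke across from Ona⟧ = {Cara}.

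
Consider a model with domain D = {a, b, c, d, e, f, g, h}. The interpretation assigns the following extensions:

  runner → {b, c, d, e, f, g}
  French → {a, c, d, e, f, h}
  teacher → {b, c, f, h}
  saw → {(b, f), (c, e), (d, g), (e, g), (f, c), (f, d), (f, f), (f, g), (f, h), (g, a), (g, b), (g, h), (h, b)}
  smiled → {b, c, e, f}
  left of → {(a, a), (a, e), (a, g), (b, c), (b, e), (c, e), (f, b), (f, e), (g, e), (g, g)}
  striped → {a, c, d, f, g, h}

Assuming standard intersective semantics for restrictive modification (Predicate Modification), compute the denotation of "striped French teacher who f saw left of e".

⟦who f saw⟧ = {x : ⟨f, x⟩ ∈ ⟦saw⟧} = {c, d, f, g, h}
⟦left of e⟧ = {x : ⟨x, e⟩ ∈ ⟦left of⟧} = {a, b, c, f, g}
⟦teacher⟧ = {b, c, f, h}
… ∩ ⟦who f saw⟧ = {b, c, f, h} ∩ {c, d, f, g, h} = {c, f, h}
… ∩ ⟦left of e⟧ = {c, f, h} ∩ {a, b, c, f, g} = {c, f}
… ∩ ⟦striped⟧ = {c, f} ∩ {a, c, d, f, g, h} = {c, f}
… ∩ ⟦French⟧ = {c, f} ∩ {a, c, d, e, f, h} = {c, f}
So ⟦striped French teacher who f saw left of e⟧ = {c, f}.

{c, f}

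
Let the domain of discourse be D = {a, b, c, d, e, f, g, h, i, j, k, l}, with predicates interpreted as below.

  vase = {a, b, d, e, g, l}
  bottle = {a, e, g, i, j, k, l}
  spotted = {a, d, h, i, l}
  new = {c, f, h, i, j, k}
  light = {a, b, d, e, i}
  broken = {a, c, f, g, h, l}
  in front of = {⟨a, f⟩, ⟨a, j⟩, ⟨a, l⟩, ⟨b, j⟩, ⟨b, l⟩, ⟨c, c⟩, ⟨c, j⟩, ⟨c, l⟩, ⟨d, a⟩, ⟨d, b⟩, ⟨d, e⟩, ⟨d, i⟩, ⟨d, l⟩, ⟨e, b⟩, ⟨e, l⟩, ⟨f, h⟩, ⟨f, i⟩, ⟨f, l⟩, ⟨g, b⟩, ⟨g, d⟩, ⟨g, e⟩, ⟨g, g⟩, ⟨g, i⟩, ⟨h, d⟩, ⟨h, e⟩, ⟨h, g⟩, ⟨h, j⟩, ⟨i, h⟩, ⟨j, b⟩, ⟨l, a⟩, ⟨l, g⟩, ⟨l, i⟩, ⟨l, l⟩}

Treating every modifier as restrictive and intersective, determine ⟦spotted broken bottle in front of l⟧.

{a, l}

⟦in front of l⟧ = {x : ⟨x, l⟩ ∈ ⟦in front of⟧} = {a, b, c, d, e, f, l}
⟦bottle⟧ = {a, e, g, i, j, k, l}
… ∩ ⟦in front of l⟧ = {a, e, g, i, j, k, l} ∩ {a, b, c, d, e, f, l} = {a, e, l}
… ∩ ⟦spotted⟧ = {a, e, l} ∩ {a, d, h, i, l} = {a, l}
… ∩ ⟦broken⟧ = {a, l} ∩ {a, c, f, g, h, l} = {a, l}
So ⟦spotted broken bottle in front of l⟧ = {a, l}.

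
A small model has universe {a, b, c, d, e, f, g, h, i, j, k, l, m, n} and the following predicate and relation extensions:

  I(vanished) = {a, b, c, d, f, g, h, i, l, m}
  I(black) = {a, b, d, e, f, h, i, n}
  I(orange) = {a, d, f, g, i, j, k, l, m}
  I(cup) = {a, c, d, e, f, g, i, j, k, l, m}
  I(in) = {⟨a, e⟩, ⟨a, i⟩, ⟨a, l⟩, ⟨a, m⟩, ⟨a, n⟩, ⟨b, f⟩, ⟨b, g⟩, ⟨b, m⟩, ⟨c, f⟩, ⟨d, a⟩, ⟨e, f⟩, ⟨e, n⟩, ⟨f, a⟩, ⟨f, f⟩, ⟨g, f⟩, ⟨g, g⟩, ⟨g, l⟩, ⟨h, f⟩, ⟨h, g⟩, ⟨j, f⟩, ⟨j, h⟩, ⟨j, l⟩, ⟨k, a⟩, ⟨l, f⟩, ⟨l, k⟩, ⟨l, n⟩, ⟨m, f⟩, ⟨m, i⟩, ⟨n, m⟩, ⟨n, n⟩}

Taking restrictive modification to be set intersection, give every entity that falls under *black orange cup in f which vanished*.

{f}

⟦in f⟧ = {x : ⟨x, f⟩ ∈ ⟦in⟧} = {b, c, e, f, g, h, j, l, m}
⟦which vanished⟧ = ⟦vanished⟧ = {a, b, c, d, f, g, h, i, l, m}
⟦cup⟧ = {a, c, d, e, f, g, i, j, k, l, m}
… ∩ ⟦in f⟧ = {a, c, d, e, f, g, i, j, k, l, m} ∩ {b, c, e, f, g, h, j, l, m} = {c, e, f, g, j, l, m}
… ∩ ⟦which vanished⟧ = {c, e, f, g, j, l, m} ∩ {a, b, c, d, f, g, h, i, l, m} = {c, f, g, l, m}
… ∩ ⟦black⟧ = {c, f, g, l, m} ∩ {a, b, d, e, f, h, i, n} = {f}
… ∩ ⟦orange⟧ = {f} ∩ {a, d, f, g, i, j, k, l, m} = {f}
So ⟦black orange cup in f which vanished⟧ = {f}.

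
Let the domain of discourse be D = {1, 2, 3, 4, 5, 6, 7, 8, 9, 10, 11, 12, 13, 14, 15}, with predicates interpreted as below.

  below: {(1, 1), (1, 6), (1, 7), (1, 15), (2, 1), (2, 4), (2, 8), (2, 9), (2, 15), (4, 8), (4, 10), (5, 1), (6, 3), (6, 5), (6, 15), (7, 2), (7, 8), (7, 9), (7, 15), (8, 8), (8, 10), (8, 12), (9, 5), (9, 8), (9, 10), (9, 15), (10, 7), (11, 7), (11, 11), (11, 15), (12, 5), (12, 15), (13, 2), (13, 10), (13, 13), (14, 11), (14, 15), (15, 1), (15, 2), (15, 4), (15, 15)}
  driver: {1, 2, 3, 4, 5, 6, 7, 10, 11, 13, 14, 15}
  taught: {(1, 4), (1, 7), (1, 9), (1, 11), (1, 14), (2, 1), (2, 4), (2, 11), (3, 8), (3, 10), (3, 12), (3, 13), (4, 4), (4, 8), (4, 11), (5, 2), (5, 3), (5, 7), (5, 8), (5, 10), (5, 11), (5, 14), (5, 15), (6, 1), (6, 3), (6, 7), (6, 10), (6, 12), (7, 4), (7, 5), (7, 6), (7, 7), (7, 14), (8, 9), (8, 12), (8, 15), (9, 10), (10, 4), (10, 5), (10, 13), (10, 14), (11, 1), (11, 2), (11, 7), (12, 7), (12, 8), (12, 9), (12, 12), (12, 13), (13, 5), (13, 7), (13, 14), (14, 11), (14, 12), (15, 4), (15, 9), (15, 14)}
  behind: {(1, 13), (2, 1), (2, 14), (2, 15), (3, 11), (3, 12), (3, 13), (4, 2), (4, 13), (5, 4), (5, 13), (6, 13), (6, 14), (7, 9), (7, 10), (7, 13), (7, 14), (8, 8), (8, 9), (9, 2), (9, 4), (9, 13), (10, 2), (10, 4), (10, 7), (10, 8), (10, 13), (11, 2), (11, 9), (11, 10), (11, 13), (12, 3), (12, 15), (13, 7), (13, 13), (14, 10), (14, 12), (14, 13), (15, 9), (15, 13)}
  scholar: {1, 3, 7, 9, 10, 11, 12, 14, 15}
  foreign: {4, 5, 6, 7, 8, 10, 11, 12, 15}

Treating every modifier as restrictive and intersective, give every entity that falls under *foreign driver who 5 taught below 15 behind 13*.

{7, 11, 15}

⟦who 5 taught⟧ = {x : ⟨5, x⟩ ∈ ⟦taught⟧} = {2, 3, 7, 8, 10, 11, 14, 15}
⟦below 15⟧ = {x : ⟨x, 15⟩ ∈ ⟦below⟧} = {1, 2, 6, 7, 9, 11, 12, 14, 15}
⟦behind 13⟧ = {x : ⟨x, 13⟩ ∈ ⟦behind⟧} = {1, 3, 4, 5, 6, 7, 9, 10, 11, 13, 14, 15}
⟦driver⟧ = {1, 2, 3, 4, 5, 6, 7, 10, 11, 13, 14, 15}
… ∩ ⟦who 5 taught⟧ = {1, 2, 3, 4, 5, 6, 7, 10, 11, 13, 14, 15} ∩ {2, 3, 7, 8, 10, 11, 14, 15} = {2, 3, 7, 10, 11, 14, 15}
… ∩ ⟦below 15⟧ = {2, 3, 7, 10, 11, 14, 15} ∩ {1, 2, 6, 7, 9, 11, 12, 14, 15} = {2, 7, 11, 14, 15}
… ∩ ⟦behind 13⟧ = {2, 7, 11, 14, 15} ∩ {1, 3, 4, 5, 6, 7, 9, 10, 11, 13, 14, 15} = {7, 11, 14, 15}
… ∩ ⟦foreign⟧ = {7, 11, 14, 15} ∩ {4, 5, 6, 7, 8, 10, 11, 12, 15} = {7, 11, 15}
So ⟦foreign driver who 5 taught below 15 behind 13⟧ = {7, 11, 15}.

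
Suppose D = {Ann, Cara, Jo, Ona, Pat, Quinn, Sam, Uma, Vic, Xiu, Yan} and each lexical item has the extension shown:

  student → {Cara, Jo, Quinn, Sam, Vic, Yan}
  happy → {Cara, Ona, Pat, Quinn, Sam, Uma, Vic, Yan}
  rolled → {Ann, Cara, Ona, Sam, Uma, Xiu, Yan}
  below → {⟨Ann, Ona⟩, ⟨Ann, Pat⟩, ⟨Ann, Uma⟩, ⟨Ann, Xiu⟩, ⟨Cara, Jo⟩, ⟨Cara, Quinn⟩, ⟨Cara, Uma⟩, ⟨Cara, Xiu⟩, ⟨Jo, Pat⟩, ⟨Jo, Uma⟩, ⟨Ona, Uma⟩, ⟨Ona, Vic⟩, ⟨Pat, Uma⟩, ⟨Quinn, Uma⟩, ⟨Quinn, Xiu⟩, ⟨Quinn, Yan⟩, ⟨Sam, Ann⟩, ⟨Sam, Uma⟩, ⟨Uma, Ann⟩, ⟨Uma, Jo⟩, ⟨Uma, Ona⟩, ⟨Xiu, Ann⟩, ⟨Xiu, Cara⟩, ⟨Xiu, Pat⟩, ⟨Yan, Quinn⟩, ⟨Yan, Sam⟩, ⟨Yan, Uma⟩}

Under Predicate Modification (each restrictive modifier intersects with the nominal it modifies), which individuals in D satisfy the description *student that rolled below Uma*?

{Cara, Sam, Yan}

⟦that rolled⟧ = ⟦rolled⟧ = {Ann, Cara, Ona, Sam, Uma, Xiu, Yan}
⟦below Uma⟧ = {x : ⟨x, Uma⟩ ∈ ⟦below⟧} = {Ann, Cara, Jo, Ona, Pat, Quinn, Sam, Yan}
⟦student⟧ = {Cara, Jo, Quinn, Sam, Vic, Yan}
… ∩ ⟦that rolled⟧ = {Cara, Jo, Quinn, Sam, Vic, Yan} ∩ {Ann, Cara, Ona, Sam, Uma, Xiu, Yan} = {Cara, Sam, Yan}
… ∩ ⟦below Uma⟧ = {Cara, Sam, Yan} ∩ {Ann, Cara, Jo, Ona, Pat, Quinn, Sam, Yan} = {Cara, Sam, Yan}
So ⟦student that rolled below Uma⟧ = {Cara, Sam, Yan}.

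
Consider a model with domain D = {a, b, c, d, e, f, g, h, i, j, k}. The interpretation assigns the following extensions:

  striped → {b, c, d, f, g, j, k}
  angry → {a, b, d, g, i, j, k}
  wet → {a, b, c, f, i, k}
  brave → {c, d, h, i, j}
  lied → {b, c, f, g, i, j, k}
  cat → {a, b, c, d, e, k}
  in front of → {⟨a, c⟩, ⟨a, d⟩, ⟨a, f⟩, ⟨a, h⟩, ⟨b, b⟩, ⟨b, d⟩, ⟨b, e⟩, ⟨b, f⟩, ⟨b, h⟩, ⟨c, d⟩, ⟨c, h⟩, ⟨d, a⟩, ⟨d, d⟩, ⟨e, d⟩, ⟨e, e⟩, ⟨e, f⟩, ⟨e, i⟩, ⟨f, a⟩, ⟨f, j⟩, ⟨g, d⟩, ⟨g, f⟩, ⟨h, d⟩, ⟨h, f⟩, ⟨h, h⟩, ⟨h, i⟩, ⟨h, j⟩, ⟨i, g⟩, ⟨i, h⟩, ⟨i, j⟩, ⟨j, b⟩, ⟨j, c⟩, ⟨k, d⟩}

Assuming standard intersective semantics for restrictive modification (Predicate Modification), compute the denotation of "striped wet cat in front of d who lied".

{b, c, k}

⟦in front of d⟧ = {x : ⟨x, d⟩ ∈ ⟦in front of⟧} = {a, b, c, d, e, g, h, k}
⟦who lied⟧ = ⟦lied⟧ = {b, c, f, g, i, j, k}
⟦cat⟧ = {a, b, c, d, e, k}
… ∩ ⟦in front of d⟧ = {a, b, c, d, e, k} ∩ {a, b, c, d, e, g, h, k} = {a, b, c, d, e, k}
… ∩ ⟦who lied⟧ = {a, b, c, d, e, k} ∩ {b, c, f, g, i, j, k} = {b, c, k}
… ∩ ⟦striped⟧ = {b, c, k} ∩ {b, c, d, f, g, j, k} = {b, c, k}
… ∩ ⟦wet⟧ = {b, c, k} ∩ {a, b, c, f, i, k} = {b, c, k}
So ⟦striped wet cat in front of d who lied⟧ = {b, c, k}.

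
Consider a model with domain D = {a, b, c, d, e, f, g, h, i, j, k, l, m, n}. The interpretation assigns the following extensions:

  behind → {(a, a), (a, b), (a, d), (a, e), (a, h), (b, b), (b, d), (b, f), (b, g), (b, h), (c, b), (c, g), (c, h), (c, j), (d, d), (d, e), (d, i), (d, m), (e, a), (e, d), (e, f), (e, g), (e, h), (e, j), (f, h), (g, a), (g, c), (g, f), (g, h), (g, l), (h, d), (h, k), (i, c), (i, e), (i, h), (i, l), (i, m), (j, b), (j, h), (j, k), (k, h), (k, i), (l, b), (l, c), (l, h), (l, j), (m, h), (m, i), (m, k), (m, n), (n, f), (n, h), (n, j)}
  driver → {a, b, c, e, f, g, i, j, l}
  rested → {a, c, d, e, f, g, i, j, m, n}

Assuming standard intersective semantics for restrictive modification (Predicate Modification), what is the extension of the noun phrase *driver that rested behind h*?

⟦that rested⟧ = ⟦rested⟧ = {a, c, d, e, f, g, i, j, m, n}
⟦behind h⟧ = {x : ⟨x, h⟩ ∈ ⟦behind⟧} = {a, b, c, e, f, g, i, j, k, l, m, n}
⟦driver⟧ = {a, b, c, e, f, g, i, j, l}
… ∩ ⟦that rested⟧ = {a, b, c, e, f, g, i, j, l} ∩ {a, c, d, e, f, g, i, j, m, n} = {a, c, e, f, g, i, j}
… ∩ ⟦behind h⟧ = {a, c, e, f, g, i, j} ∩ {a, b, c, e, f, g, i, j, k, l, m, n} = {a, c, e, f, g, i, j}
So ⟦driver that rested behind h⟧ = {a, c, e, f, g, i, j}.

{a, c, e, f, g, i, j}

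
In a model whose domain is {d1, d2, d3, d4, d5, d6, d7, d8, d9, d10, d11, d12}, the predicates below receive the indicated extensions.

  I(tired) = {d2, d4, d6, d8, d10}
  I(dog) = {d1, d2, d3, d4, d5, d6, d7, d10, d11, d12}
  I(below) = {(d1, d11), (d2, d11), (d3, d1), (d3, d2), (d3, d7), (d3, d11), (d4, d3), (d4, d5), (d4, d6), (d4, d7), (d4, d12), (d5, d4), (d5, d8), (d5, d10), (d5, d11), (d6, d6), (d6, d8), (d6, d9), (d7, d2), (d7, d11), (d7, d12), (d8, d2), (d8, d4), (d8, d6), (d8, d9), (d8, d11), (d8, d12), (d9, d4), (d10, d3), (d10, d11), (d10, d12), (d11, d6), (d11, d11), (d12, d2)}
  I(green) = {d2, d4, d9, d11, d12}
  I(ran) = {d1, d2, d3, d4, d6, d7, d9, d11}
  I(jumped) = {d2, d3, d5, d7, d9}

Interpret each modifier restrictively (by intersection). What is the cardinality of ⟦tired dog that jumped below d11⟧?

1

⟦that jumped⟧ = ⟦jumped⟧ = {d2, d3, d5, d7, d9}
⟦below d11⟧ = {x : ⟨x, d11⟩ ∈ ⟦below⟧} = {d1, d2, d3, d5, d7, d8, d10, d11}
⟦dog⟧ = {d1, d2, d3, d4, d5, d6, d7, d10, d11, d12}
… ∩ ⟦that jumped⟧ = {d1, d2, d3, d4, d5, d6, d7, d10, d11, d12} ∩ {d2, d3, d5, d7, d9} = {d2, d3, d5, d7}
… ∩ ⟦below d11⟧ = {d2, d3, d5, d7} ∩ {d1, d2, d3, d5, d7, d8, d10, d11} = {d2, d3, d5, d7}
… ∩ ⟦tired⟧ = {d2, d3, d5, d7} ∩ {d2, d4, d6, d8, d10} = {d2}
⟦tired dog that jumped below d11⟧ = {d2}, so the cardinality is 1.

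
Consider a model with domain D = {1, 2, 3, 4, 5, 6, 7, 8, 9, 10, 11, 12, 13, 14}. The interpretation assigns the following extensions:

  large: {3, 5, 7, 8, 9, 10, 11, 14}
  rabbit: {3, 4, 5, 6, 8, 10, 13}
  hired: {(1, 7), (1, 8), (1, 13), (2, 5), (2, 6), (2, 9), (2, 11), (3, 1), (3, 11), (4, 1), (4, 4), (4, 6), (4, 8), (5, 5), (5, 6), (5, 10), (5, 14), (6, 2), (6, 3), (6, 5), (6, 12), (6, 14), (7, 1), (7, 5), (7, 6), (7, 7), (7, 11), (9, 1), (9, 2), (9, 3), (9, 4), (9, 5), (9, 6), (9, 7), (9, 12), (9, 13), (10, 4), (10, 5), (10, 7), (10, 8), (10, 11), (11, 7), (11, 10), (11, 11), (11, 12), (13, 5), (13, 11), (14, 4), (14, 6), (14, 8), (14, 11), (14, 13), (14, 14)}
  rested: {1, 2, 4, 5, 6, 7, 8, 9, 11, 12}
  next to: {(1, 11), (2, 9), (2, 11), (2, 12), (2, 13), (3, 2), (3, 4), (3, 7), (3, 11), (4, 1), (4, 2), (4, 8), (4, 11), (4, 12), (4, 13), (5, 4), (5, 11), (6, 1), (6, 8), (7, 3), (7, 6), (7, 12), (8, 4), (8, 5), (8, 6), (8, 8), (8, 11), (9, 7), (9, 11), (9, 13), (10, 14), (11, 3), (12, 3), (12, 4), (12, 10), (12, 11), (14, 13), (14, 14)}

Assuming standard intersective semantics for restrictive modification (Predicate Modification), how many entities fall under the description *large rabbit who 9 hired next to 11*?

⟦who 9 hired⟧ = {x : ⟨9, x⟩ ∈ ⟦hired⟧} = {1, 2, 3, 4, 5, 6, 7, 12, 13}
⟦next to 11⟧ = {x : ⟨x, 11⟩ ∈ ⟦next to⟧} = {1, 2, 3, 4, 5, 8, 9, 12}
⟦rabbit⟧ = {3, 4, 5, 6, 8, 10, 13}
… ∩ ⟦who 9 hired⟧ = {3, 4, 5, 6, 8, 10, 13} ∩ {1, 2, 3, 4, 5, 6, 7, 12, 13} = {3, 4, 5, 6, 13}
… ∩ ⟦next to 11⟧ = {3, 4, 5, 6, 13} ∩ {1, 2, 3, 4, 5, 8, 9, 12} = {3, 4, 5}
… ∩ ⟦large⟧ = {3, 4, 5} ∩ {3, 5, 7, 8, 9, 10, 11, 14} = {3, 5}
⟦large rabbit who 9 hired next to 11⟧ = {3, 5}, so the cardinality is 2.

2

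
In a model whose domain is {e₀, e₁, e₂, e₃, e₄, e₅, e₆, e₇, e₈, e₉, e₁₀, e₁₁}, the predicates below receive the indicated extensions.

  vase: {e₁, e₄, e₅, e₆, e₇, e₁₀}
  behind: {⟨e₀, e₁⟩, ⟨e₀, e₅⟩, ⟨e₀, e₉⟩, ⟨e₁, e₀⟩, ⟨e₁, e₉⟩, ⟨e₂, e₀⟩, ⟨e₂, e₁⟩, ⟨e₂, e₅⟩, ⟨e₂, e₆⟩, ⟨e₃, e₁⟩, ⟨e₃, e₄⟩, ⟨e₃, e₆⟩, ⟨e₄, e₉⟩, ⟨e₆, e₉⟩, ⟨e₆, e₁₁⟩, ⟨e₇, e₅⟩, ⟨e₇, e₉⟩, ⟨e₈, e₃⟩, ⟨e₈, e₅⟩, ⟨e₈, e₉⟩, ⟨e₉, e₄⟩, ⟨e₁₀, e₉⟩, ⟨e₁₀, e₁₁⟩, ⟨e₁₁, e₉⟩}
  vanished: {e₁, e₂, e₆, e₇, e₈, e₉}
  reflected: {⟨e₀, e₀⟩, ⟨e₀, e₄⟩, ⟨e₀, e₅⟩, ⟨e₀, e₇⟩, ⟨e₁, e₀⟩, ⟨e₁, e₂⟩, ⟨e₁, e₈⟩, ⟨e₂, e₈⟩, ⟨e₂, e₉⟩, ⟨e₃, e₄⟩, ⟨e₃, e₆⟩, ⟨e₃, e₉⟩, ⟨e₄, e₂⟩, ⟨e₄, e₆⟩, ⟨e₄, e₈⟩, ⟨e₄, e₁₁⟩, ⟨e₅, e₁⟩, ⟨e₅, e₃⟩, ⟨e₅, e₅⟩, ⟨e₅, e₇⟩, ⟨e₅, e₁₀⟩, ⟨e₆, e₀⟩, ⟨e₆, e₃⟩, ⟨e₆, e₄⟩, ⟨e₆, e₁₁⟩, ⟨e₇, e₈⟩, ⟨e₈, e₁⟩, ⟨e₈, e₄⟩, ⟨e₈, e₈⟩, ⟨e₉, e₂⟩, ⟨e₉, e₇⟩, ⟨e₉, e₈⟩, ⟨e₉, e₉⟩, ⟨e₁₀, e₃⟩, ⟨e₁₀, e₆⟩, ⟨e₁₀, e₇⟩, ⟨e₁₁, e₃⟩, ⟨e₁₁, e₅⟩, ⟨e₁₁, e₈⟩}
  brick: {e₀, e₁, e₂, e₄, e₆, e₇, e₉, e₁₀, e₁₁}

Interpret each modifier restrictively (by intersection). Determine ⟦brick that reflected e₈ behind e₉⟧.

{e₁, e₄, e₇, e₁₁}

⟦that reflected e₈⟧ = {x : ⟨x, e₈⟩ ∈ ⟦reflected⟧} = {e₁, e₂, e₄, e₇, e₈, e₉, e₁₁}
⟦behind e₉⟧ = {x : ⟨x, e₉⟩ ∈ ⟦behind⟧} = {e₀, e₁, e₄, e₆, e₇, e₈, e₁₀, e₁₁}
⟦brick⟧ = {e₀, e₁, e₂, e₄, e₆, e₇, e₉, e₁₀, e₁₁}
… ∩ ⟦that reflected e₈⟧ = {e₀, e₁, e₂, e₄, e₆, e₇, e₉, e₁₀, e₁₁} ∩ {e₁, e₂, e₄, e₇, e₈, e₉, e₁₁} = {e₁, e₂, e₄, e₇, e₉, e₁₁}
… ∩ ⟦behind e₉⟧ = {e₁, e₂, e₄, e₇, e₉, e₁₁} ∩ {e₀, e₁, e₄, e₆, e₇, e₈, e₁₀, e₁₁} = {e₁, e₄, e₇, e₁₁}
So ⟦brick that reflected e₈ behind e₉⟧ = {e₁, e₄, e₇, e₁₁}.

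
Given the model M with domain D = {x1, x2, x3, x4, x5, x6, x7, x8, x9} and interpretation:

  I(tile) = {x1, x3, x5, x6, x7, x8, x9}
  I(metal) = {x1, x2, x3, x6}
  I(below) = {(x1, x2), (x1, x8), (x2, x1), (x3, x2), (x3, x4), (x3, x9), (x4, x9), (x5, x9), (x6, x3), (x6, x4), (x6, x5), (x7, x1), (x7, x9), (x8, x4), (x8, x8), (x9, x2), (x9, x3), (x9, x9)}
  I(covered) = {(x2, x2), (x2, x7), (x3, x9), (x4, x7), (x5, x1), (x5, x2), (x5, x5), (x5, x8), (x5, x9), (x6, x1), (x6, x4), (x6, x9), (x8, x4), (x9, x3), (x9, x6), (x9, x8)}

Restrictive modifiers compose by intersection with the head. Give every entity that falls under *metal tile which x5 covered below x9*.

⟦which x5 covered⟧ = {x : ⟨x5, x⟩ ∈ ⟦covered⟧} = {x1, x2, x5, x8, x9}
⟦below x9⟧ = {x : ⟨x, x9⟩ ∈ ⟦below⟧} = {x3, x4, x5, x7, x9}
⟦tile⟧ = {x1, x3, x5, x6, x7, x8, x9}
… ∩ ⟦which x5 covered⟧ = {x1, x3, x5, x6, x7, x8, x9} ∩ {x1, x2, x5, x8, x9} = {x1, x5, x8, x9}
… ∩ ⟦below x9⟧ = {x1, x5, x8, x9} ∩ {x3, x4, x5, x7, x9} = {x5, x9}
… ∩ ⟦metal⟧ = {x5, x9} ∩ {x1, x2, x3, x6} = ∅
So ⟦metal tile which x5 covered below x9⟧ = {}.

{}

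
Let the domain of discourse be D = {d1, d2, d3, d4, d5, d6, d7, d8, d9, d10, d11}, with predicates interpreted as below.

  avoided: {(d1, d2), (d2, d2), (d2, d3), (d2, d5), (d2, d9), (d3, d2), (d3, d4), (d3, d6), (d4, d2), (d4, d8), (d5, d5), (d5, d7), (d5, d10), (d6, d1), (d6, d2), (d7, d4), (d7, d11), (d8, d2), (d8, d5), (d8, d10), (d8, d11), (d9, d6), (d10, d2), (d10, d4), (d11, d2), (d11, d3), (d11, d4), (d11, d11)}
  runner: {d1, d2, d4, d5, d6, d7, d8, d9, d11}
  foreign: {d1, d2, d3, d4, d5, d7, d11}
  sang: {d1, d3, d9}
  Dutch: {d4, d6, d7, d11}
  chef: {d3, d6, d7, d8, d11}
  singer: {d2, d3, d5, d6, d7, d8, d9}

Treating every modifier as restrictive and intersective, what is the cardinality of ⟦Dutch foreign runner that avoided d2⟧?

⟦that avoided d2⟧ = {x : ⟨x, d2⟩ ∈ ⟦avoided⟧} = {d1, d2, d3, d4, d6, d8, d10, d11}
⟦runner⟧ = {d1, d2, d4, d5, d6, d7, d8, d9, d11}
… ∩ ⟦that avoided d2⟧ = {d1, d2, d4, d5, d6, d7, d8, d9, d11} ∩ {d1, d2, d3, d4, d6, d8, d10, d11} = {d1, d2, d4, d6, d8, d11}
… ∩ ⟦Dutch⟧ = {d1, d2, d4, d6, d8, d11} ∩ {d4, d6, d7, d11} = {d4, d6, d11}
… ∩ ⟦foreign⟧ = {d4, d6, d11} ∩ {d1, d2, d3, d4, d5, d7, d11} = {d4, d11}
⟦Dutch foreign runner that avoided d2⟧ = {d4, d11}, so the cardinality is 2.

2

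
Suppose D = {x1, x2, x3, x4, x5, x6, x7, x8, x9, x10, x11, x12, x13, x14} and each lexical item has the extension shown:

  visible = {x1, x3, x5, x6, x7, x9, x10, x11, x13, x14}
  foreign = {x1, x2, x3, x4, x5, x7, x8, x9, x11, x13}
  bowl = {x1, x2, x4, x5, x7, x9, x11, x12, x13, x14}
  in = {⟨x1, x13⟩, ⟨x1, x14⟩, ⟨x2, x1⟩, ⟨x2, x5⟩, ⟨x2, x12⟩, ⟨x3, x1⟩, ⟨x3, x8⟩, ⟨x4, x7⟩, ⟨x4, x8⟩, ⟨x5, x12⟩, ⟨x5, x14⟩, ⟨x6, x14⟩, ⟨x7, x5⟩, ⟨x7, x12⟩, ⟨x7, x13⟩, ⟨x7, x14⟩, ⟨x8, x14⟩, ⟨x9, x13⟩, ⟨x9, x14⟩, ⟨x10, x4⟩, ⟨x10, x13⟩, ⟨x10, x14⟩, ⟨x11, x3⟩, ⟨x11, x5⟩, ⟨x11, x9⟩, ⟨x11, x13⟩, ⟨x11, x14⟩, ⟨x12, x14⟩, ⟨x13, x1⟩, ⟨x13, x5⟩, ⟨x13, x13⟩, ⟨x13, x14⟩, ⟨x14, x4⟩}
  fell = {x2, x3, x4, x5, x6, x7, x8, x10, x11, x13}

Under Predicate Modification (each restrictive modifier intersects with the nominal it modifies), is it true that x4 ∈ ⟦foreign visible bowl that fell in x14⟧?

⟦that fell⟧ = ⟦fell⟧ = {x2, x3, x4, x5, x6, x7, x8, x10, x11, x13}
⟦in x14⟧ = {x : ⟨x, x14⟩ ∈ ⟦in⟧} = {x1, x5, x6, x7, x8, x9, x10, x11, x12, x13}
⟦bowl⟧ = {x1, x2, x4, x5, x7, x9, x11, x12, x13, x14}
… ∩ ⟦that fell⟧ = {x1, x2, x4, x5, x7, x9, x11, x12, x13, x14} ∩ {x2, x3, x4, x5, x6, x7, x8, x10, x11, x13} = {x2, x4, x5, x7, x11, x13}
… ∩ ⟦in x14⟧ = {x2, x4, x5, x7, x11, x13} ∩ {x1, x5, x6, x7, x8, x9, x10, x11, x12, x13} = {x5, x7, x11, x13}
… ∩ ⟦foreign⟧ = {x5, x7, x11, x13} ∩ {x1, x2, x3, x4, x5, x7, x8, x9, x11, x13} = {x5, x7, x11, x13}
… ∩ ⟦visible⟧ = {x5, x7, x11, x13} ∩ {x1, x3, x5, x6, x7, x9, x10, x11, x13, x14} = {x5, x7, x11, x13}
⟦foreign visible bowl that fell in x14⟧ = {x5, x7, x11, x13}; x4 ∉ this set.

no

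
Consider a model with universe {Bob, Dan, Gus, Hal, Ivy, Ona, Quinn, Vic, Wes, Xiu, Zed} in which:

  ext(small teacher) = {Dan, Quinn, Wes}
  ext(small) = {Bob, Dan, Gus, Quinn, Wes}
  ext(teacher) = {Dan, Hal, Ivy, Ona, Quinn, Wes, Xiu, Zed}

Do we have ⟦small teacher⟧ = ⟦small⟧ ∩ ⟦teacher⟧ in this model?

yes

⟦small⟧ ∩ ⟦teacher⟧ = {Bob, Dan, Gus, Quinn, Wes} ∩ {Dan, Hal, Ivy, Ona, Quinn, Wes, Xiu, Zed} = {Dan, Quinn, Wes}
Observed ⟦small teacher⟧ = {Dan, Quinn, Wes}.
These coincide, so the modifier is intersective here.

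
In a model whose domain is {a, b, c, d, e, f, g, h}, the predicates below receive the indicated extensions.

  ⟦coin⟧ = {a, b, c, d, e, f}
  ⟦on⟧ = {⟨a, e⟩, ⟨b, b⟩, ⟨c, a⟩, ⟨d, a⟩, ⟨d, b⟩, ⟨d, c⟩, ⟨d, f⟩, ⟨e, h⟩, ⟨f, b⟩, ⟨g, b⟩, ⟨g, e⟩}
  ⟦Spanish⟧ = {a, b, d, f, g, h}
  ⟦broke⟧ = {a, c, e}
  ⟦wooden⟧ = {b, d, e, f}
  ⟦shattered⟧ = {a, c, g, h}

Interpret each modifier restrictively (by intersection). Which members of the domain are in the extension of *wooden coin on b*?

⟦on b⟧ = {x : ⟨x, b⟩ ∈ ⟦on⟧} = {b, d, f, g}
⟦coin⟧ = {a, b, c, d, e, f}
… ∩ ⟦on b⟧ = {a, b, c, d, e, f} ∩ {b, d, f, g} = {b, d, f}
… ∩ ⟦wooden⟧ = {b, d, f} ∩ {b, d, e, f} = {b, d, f}
So ⟦wooden coin on b⟧ = {b, d, f}.

{b, d, f}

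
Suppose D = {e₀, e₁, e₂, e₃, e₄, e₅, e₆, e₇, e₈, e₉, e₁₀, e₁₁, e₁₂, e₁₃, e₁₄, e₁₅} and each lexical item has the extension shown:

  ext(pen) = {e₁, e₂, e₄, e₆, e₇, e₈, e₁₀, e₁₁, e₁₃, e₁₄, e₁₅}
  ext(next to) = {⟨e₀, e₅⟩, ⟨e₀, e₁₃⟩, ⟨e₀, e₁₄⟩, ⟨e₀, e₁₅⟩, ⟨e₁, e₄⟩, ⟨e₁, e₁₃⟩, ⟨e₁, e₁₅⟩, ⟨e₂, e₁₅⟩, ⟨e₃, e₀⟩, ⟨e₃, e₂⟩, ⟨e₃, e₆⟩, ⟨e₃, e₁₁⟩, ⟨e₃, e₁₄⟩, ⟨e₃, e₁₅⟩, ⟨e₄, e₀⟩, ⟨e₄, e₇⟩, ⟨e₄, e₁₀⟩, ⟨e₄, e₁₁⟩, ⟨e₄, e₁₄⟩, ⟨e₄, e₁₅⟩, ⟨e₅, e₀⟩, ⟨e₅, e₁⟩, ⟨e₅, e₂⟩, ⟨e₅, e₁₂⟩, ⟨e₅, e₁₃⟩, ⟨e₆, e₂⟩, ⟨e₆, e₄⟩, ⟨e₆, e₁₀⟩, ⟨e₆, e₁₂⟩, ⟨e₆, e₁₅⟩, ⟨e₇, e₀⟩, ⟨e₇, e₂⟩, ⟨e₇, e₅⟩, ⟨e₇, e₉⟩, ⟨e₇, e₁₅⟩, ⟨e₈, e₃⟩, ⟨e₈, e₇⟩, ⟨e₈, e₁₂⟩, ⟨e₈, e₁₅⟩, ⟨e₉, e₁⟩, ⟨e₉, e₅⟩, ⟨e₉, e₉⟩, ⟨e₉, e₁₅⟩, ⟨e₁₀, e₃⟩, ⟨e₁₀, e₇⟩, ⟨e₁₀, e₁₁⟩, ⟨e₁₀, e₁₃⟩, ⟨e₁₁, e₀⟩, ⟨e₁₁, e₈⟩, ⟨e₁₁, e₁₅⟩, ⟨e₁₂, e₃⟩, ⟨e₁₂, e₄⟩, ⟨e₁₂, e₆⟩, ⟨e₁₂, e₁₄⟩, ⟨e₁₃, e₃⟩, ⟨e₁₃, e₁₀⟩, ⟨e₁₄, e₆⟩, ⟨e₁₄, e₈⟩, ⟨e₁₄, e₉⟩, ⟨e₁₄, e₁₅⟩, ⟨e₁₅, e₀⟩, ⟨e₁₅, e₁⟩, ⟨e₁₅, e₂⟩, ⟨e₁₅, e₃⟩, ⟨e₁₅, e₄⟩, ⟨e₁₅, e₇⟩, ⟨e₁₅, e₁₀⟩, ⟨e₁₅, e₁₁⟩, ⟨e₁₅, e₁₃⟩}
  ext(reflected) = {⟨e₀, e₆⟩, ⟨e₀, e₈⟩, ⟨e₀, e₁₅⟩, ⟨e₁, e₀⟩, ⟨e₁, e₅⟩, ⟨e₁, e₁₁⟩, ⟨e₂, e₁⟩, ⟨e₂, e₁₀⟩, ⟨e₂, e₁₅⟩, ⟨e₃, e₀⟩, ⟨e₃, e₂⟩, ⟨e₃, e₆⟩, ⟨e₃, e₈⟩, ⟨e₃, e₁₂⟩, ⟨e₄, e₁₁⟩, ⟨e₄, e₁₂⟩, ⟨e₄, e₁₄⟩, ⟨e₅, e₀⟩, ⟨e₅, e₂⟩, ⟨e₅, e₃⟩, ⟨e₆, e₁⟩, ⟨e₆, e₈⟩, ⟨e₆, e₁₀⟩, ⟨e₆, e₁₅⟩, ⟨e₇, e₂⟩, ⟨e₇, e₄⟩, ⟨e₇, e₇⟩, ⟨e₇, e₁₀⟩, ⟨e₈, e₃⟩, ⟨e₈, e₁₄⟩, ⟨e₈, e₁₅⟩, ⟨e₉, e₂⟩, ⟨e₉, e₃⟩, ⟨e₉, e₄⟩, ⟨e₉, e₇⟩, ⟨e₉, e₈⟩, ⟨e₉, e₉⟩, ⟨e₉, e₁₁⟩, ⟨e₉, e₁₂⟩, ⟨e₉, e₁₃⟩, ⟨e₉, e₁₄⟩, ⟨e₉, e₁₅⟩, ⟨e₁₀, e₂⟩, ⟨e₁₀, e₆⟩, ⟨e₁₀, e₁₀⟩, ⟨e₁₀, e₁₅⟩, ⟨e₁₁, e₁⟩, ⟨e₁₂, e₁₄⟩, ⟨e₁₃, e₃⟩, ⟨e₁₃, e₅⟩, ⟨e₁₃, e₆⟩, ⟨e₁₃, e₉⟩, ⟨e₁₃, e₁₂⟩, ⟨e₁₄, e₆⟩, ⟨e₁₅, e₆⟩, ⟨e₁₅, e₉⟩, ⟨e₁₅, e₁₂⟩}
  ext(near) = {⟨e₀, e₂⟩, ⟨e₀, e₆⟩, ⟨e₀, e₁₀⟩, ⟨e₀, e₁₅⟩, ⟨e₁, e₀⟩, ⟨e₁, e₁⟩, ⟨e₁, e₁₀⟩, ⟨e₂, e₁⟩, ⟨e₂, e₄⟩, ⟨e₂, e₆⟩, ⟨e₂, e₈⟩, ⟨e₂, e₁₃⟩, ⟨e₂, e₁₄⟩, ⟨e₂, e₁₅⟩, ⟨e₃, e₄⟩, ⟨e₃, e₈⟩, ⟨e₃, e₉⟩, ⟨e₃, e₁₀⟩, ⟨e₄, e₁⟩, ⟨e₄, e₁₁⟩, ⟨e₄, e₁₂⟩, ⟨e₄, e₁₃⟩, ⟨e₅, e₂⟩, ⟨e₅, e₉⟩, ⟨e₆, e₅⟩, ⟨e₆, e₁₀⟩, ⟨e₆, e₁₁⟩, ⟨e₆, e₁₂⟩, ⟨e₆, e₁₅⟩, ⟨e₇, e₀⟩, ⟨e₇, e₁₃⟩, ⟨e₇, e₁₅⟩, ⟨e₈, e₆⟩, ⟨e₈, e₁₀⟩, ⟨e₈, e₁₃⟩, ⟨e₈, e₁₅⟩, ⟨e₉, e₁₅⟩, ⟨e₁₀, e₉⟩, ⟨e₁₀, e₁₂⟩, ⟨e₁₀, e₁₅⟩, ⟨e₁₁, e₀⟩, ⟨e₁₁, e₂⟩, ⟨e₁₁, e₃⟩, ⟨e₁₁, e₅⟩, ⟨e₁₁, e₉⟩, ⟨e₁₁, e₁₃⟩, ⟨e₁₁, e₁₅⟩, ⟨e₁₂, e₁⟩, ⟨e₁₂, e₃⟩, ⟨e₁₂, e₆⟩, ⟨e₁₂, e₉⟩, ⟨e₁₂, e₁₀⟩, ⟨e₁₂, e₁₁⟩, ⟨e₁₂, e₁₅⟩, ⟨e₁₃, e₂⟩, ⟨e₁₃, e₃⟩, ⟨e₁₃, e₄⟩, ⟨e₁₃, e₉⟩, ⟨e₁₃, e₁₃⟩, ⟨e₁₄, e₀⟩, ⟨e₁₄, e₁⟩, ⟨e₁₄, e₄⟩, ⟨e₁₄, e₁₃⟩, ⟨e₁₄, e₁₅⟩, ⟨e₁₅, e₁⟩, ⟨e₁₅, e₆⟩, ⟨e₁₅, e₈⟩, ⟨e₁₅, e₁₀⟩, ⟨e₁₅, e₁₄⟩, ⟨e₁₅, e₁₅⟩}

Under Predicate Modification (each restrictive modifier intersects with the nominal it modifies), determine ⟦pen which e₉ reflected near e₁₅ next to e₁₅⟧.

{e₂, e₇, e₈, e₁₁, e₁₄}

⟦which e₉ reflected⟧ = {x : ⟨e₉, x⟩ ∈ ⟦reflected⟧} = {e₂, e₃, e₄, e₇, e₈, e₉, e₁₁, e₁₂, e₁₃, e₁₄, e₁₅}
⟦near e₁₅⟧ = {x : ⟨x, e₁₅⟩ ∈ ⟦near⟧} = {e₀, e₂, e₆, e₇, e₈, e₉, e₁₀, e₁₁, e₁₂, e₁₄, e₁₅}
⟦next to e₁₅⟧ = {x : ⟨x, e₁₅⟩ ∈ ⟦next to⟧} = {e₀, e₁, e₂, e₃, e₄, e₆, e₇, e₈, e₉, e₁₁, e₁₄}
⟦pen⟧ = {e₁, e₂, e₄, e₆, e₇, e₈, e₁₀, e₁₁, e₁₃, e₁₄, e₁₅}
… ∩ ⟦which e₉ reflected⟧ = {e₁, e₂, e₄, e₆, e₇, e₈, e₁₀, e₁₁, e₁₃, e₁₄, e₁₅} ∩ {e₂, e₃, e₄, e₇, e₈, e₉, e₁₁, e₁₂, e₁₃, e₁₄, e₁₅} = {e₂, e₄, e₇, e₈, e₁₁, e₁₃, e₁₄, e₁₅}
… ∩ ⟦near e₁₅⟧ = {e₂, e₄, e₇, e₈, e₁₁, e₁₃, e₁₄, e₁₅} ∩ {e₀, e₂, e₆, e₇, e₈, e₉, e₁₀, e₁₁, e₁₂, e₁₄, e₁₅} = {e₂, e₇, e₈, e₁₁, e₁₄, e₁₅}
… ∩ ⟦next to e₁₅⟧ = {e₂, e₇, e₈, e₁₁, e₁₄, e₁₅} ∩ {e₀, e₁, e₂, e₃, e₄, e₆, e₇, e₈, e₉, e₁₁, e₁₄} = {e₂, e₇, e₈, e₁₁, e₁₄}
So ⟦pen which e₉ reflected near e₁₅ next to e₁₅⟧ = {e₂, e₇, e₈, e₁₁, e₁₄}.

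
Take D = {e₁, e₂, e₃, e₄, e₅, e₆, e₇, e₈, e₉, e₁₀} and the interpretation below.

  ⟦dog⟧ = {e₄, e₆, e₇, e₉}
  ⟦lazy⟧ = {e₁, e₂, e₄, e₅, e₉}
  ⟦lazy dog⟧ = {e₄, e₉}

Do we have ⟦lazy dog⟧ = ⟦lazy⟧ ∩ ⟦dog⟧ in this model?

⟦lazy⟧ ∩ ⟦dog⟧ = {e₁, e₂, e₄, e₅, e₉} ∩ {e₄, e₆, e₇, e₉} = {e₄, e₉}
Observed ⟦lazy dog⟧ = {e₄, e₉}.
These coincide, so the modifier is intersective here.

yes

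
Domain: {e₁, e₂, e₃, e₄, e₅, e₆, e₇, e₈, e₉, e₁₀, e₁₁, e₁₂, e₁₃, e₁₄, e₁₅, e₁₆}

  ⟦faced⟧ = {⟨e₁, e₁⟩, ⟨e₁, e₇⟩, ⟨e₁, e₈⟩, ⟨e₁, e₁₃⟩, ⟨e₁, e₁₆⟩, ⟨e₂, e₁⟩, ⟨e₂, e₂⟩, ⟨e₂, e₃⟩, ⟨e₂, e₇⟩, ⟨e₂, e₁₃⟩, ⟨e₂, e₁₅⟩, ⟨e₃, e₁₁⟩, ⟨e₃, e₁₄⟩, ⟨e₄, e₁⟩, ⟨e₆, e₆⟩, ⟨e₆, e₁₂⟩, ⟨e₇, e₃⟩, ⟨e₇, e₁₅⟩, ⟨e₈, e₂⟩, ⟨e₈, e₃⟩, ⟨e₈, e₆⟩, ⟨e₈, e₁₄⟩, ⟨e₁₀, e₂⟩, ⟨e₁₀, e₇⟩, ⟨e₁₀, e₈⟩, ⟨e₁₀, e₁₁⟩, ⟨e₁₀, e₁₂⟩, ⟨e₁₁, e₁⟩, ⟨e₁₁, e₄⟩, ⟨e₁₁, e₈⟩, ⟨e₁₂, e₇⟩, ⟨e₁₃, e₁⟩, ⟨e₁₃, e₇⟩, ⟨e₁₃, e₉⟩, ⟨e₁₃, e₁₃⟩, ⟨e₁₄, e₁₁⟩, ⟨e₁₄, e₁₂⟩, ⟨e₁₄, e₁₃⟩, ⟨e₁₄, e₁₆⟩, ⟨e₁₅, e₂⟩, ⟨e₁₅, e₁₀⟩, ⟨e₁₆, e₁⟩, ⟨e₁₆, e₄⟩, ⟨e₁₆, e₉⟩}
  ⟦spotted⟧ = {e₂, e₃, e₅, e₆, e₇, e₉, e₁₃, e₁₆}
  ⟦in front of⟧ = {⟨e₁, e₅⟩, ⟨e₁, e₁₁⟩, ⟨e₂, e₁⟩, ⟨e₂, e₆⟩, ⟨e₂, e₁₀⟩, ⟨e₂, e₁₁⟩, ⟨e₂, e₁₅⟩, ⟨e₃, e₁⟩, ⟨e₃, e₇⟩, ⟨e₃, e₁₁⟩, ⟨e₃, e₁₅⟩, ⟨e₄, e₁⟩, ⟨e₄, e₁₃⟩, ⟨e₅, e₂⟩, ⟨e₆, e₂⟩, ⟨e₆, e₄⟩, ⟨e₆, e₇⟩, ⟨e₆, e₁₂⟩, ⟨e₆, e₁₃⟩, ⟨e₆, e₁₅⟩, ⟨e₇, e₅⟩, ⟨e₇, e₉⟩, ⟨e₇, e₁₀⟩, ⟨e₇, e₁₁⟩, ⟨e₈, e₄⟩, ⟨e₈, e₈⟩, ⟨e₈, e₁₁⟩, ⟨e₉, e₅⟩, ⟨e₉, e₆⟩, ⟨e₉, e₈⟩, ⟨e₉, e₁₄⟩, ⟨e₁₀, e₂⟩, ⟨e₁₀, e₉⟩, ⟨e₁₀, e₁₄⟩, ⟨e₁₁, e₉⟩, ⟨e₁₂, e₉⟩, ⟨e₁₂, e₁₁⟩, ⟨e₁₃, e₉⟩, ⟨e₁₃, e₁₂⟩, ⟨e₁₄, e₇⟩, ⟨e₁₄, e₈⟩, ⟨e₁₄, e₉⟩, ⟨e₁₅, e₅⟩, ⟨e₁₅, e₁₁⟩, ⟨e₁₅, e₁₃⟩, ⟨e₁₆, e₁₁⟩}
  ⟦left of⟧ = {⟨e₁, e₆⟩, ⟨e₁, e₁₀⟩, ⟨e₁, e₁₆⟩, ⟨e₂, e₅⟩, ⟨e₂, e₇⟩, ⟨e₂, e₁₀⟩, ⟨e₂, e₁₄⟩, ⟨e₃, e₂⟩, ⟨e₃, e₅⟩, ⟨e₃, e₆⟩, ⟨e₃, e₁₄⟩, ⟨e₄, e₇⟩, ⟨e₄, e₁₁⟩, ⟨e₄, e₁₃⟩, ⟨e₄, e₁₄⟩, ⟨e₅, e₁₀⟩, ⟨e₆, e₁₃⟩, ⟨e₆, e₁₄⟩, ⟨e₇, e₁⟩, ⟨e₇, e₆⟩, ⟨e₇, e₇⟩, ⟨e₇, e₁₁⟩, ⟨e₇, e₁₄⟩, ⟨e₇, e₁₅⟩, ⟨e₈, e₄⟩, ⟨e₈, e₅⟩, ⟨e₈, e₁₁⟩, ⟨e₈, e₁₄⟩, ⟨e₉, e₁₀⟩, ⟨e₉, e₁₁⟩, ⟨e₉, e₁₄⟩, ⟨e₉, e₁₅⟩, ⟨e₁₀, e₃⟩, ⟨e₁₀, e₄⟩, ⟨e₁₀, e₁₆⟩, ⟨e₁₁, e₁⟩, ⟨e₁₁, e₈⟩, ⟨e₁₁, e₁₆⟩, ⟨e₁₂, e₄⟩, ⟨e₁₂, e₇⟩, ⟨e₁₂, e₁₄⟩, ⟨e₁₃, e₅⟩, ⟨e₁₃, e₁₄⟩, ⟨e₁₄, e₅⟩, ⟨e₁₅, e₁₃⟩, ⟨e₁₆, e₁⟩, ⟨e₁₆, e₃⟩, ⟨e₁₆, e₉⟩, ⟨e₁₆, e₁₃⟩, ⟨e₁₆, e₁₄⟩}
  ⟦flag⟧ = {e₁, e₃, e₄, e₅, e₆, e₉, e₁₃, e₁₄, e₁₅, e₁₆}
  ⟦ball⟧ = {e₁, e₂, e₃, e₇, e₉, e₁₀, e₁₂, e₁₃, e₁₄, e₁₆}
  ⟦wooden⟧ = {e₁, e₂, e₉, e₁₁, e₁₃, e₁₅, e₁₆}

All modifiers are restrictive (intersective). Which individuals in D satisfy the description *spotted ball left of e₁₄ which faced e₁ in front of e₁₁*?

{e₂, e₁₆}

⟦left of e₁₄⟧ = {x : ⟨x, e₁₄⟩ ∈ ⟦left of⟧} = {e₂, e₃, e₄, e₆, e₇, e₈, e₉, e₁₂, e₁₃, e₁₆}
⟦which faced e₁⟧ = {x : ⟨x, e₁⟩ ∈ ⟦faced⟧} = {e₁, e₂, e₄, e₁₁, e₁₃, e₁₆}
⟦in front of e₁₁⟧ = {x : ⟨x, e₁₁⟩ ∈ ⟦in front of⟧} = {e₁, e₂, e₃, e₇, e₈, e₁₂, e₁₅, e₁₆}
⟦ball⟧ = {e₁, e₂, e₃, e₇, e₉, e₁₀, e₁₂, e₁₃, e₁₄, e₁₆}
… ∩ ⟦left of e₁₄⟧ = {e₁, e₂, e₃, e₇, e₉, e₁₀, e₁₂, e₁₃, e₁₄, e₁₆} ∩ {e₂, e₃, e₄, e₆, e₇, e₈, e₉, e₁₂, e₁₃, e₁₆} = {e₂, e₃, e₇, e₉, e₁₂, e₁₃, e₁₆}
… ∩ ⟦which faced e₁⟧ = {e₂, e₃, e₇, e₉, e₁₂, e₁₃, e₁₆} ∩ {e₁, e₂, e₄, e₁₁, e₁₃, e₁₆} = {e₂, e₁₃, e₁₆}
… ∩ ⟦in front of e₁₁⟧ = {e₂, e₁₃, e₁₆} ∩ {e₁, e₂, e₃, e₇, e₈, e₁₂, e₁₅, e₁₆} = {e₂, e₁₆}
… ∩ ⟦spotted⟧ = {e₂, e₁₆} ∩ {e₂, e₃, e₅, e₆, e₇, e₉, e₁₃, e₁₆} = {e₂, e₁₆}
So ⟦spotted ball left of e₁₄ which faced e₁ in front of e₁₁⟧ = {e₂, e₁₆}.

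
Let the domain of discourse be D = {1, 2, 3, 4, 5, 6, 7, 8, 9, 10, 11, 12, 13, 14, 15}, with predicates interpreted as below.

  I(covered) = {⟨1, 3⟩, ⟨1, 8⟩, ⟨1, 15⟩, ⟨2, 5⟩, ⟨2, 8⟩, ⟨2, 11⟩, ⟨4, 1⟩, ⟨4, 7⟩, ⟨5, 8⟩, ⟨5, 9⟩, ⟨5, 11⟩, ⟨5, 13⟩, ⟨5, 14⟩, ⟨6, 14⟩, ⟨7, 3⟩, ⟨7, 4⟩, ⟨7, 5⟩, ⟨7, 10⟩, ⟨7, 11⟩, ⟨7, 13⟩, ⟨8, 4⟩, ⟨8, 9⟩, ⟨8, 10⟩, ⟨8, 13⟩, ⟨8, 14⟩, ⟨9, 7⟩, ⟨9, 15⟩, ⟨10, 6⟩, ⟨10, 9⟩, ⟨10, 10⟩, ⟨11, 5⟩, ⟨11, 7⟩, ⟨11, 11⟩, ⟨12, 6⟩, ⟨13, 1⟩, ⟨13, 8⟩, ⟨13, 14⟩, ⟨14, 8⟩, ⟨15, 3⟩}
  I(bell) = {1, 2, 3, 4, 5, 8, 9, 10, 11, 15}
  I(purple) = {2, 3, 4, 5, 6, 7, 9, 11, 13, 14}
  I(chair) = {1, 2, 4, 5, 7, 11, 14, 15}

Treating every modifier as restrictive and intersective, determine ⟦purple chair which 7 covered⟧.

⟦which 7 covered⟧ = {x : ⟨7, x⟩ ∈ ⟦covered⟧} = {3, 4, 5, 10, 11, 13}
⟦chair⟧ = {1, 2, 4, 5, 7, 11, 14, 15}
… ∩ ⟦which 7 covered⟧ = {1, 2, 4, 5, 7, 11, 14, 15} ∩ {3, 4, 5, 10, 11, 13} = {4, 5, 11}
… ∩ ⟦purple⟧ = {4, 5, 11} ∩ {2, 3, 4, 5, 6, 7, 9, 11, 13, 14} = {4, 5, 11}
So ⟦purple chair which 7 covered⟧ = {4, 5, 11}.

{4, 5, 11}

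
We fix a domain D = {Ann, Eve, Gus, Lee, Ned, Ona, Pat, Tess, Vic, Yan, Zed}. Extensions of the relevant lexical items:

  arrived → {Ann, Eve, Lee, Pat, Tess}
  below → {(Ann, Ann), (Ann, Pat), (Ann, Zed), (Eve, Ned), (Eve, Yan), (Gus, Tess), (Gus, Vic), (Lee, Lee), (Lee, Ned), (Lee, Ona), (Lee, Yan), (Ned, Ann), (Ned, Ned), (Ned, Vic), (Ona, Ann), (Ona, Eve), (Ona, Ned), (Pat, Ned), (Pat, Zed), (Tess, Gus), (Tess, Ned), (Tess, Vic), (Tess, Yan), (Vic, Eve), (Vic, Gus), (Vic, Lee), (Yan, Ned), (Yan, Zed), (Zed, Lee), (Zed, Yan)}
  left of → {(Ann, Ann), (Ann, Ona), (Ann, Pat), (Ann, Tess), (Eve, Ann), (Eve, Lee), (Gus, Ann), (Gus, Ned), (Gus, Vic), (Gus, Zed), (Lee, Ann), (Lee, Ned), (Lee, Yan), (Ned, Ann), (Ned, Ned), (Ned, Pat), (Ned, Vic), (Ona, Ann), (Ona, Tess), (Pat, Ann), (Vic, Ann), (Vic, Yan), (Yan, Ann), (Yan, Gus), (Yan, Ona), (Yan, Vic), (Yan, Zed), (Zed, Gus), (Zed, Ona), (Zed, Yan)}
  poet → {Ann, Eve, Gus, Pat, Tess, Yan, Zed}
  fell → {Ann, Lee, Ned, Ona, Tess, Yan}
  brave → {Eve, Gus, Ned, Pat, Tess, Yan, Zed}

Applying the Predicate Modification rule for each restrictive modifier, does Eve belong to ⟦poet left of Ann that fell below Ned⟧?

⟦left of Ann⟧ = {x : ⟨x, Ann⟩ ∈ ⟦left of⟧} = {Ann, Eve, Gus, Lee, Ned, Ona, Pat, Vic, Yan}
⟦that fell⟧ = ⟦fell⟧ = {Ann, Lee, Ned, Ona, Tess, Yan}
⟦below Ned⟧ = {x : ⟨x, Ned⟩ ∈ ⟦below⟧} = {Eve, Lee, Ned, Ona, Pat, Tess, Yan}
⟦poet⟧ = {Ann, Eve, Gus, Pat, Tess, Yan, Zed}
… ∩ ⟦left of Ann⟧ = {Ann, Eve, Gus, Pat, Tess, Yan, Zed} ∩ {Ann, Eve, Gus, Lee, Ned, Ona, Pat, Vic, Yan} = {Ann, Eve, Gus, Pat, Yan}
… ∩ ⟦that fell⟧ = {Ann, Eve, Gus, Pat, Yan} ∩ {Ann, Lee, Ned, Ona, Tess, Yan} = {Ann, Yan}
… ∩ ⟦below Ned⟧ = {Ann, Yan} ∩ {Eve, Lee, Ned, Ona, Pat, Tess, Yan} = {Yan}
⟦poet left of Ann that fell below Ned⟧ = {Yan}; Eve ∉ this set.

no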